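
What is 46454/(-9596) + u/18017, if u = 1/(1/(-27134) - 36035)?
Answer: -409179574247469501/84524200138404106 ≈ -4.8410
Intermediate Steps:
u = -27134/977773691 (u = 1/(-1/27134 - 36035) = 1/(-977773691/27134) = -27134/977773691 ≈ -2.7751e-5)
46454/(-9596) + u/18017 = 46454/(-9596) - 27134/977773691/18017 = 46454*(-1/9596) - 27134/977773691*1/18017 = -23227/4798 - 27134/17616548590747 = -409179574247469501/84524200138404106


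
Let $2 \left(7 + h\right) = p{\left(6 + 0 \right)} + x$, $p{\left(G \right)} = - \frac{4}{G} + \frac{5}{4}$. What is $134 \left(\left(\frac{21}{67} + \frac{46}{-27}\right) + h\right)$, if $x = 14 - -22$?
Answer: $\frac{143293}{108} \approx 1326.8$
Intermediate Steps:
$p{\left(G \right)} = \frac{5}{4} - \frac{4}{G}$ ($p{\left(G \right)} = - \frac{4}{G} + 5 \cdot \frac{1}{4} = - \frac{4}{G} + \frac{5}{4} = \frac{5}{4} - \frac{4}{G}$)
$x = 36$ ($x = 14 + 22 = 36$)
$h = \frac{271}{24}$ ($h = -7 + \frac{\left(\frac{5}{4} - \frac{4}{6 + 0}\right) + 36}{2} = -7 + \frac{\left(\frac{5}{4} - \frac{4}{6}\right) + 36}{2} = -7 + \frac{\left(\frac{5}{4} - \frac{2}{3}\right) + 36}{2} = -7 + \frac{\frac{7}{12} + 36}{2} = -7 + \frac{1}{2} \cdot \frac{439}{12} = -7 + \frac{439}{24} = \frac{271}{24} \approx 11.292$)
$134 \left(\left(\frac{21}{67} + \frac{46}{-27}\right) + h\right) = 134 \left(\left(\frac{21}{67} + \frac{46}{-27}\right) + \frac{271}{24}\right) = 134 \left(\left(21 \cdot \frac{1}{67} + 46 \left(- \frac{1}{27}\right)\right) + \frac{271}{24}\right) = 134 \left(\left(\frac{21}{67} - \frac{46}{27}\right) + \frac{271}{24}\right) = 134 \left(- \frac{2515}{1809} + \frac{271}{24}\right) = 134 \cdot \frac{143293}{14472} = \frac{143293}{108}$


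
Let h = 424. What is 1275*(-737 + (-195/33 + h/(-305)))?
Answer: -636766620/671 ≈ -9.4898e+5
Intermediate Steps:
1275*(-737 + (-195/33 + h/(-305))) = 1275*(-737 + (-195/33 + 424/(-305))) = 1275*(-737 + (-195*1/33 + 424*(-1/305))) = 1275*(-737 + (-65/11 - 424/305)) = 1275*(-737 - 24489/3355) = 1275*(-2497124/3355) = -636766620/671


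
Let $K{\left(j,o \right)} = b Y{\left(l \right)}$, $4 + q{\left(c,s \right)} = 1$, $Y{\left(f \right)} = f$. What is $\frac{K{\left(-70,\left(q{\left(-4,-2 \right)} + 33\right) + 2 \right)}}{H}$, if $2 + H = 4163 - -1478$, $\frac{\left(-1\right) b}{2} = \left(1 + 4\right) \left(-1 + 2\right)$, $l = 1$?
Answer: $- \frac{10}{5639} \approx -0.0017734$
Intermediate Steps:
$q{\left(c,s \right)} = -3$ ($q{\left(c,s \right)} = -4 + 1 = -3$)
$b = -10$ ($b = - 2 \left(1 + 4\right) \left(-1 + 2\right) = - 2 \cdot 5 \cdot 1 = \left(-2\right) 5 = -10$)
$K{\left(j,o \right)} = -10$ ($K{\left(j,o \right)} = \left(-10\right) 1 = -10$)
$H = 5639$ ($H = -2 + \left(4163 - -1478\right) = -2 + \left(4163 + 1478\right) = -2 + 5641 = 5639$)
$\frac{K{\left(-70,\left(q{\left(-4,-2 \right)} + 33\right) + 2 \right)}}{H} = - \frac{10}{5639}$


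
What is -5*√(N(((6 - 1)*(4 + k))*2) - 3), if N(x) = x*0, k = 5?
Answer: -5*I*√3 ≈ -8.6602*I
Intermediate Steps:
N(x) = 0
-5*√(N(((6 - 1)*(4 + k))*2) - 3) = -5*√(0 - 3) = -5*I*√3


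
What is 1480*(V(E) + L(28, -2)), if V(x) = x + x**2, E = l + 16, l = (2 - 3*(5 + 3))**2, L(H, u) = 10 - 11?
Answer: 370738520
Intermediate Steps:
L(H, u) = -1
l = 484 (l = (2 - 3*8)**2 = (2 - 24)**2 = (-22)**2 = 484)
E = 500 (E = 484 + 16 = 500)
1480*(V(E) + L(28, -2)) = 1480*(500*(1 + 500) - 1) = 1480*(500*501 - 1) = 1480*(250500 - 1) = 1480*250499 = 370738520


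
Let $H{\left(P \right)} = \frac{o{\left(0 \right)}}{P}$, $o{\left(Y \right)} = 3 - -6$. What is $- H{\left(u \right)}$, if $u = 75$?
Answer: $- \frac{3}{25} \approx -0.12$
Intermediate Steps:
$o{\left(Y \right)} = 9$ ($o{\left(Y \right)} = 3 + 6 = 9$)
$H{\left(P \right)} = \frac{9}{P}$
$- H{\left(u \right)} = - \frac{9}{75} = \left(-1\right) \frac{3}{25} = - \frac{3}{25}$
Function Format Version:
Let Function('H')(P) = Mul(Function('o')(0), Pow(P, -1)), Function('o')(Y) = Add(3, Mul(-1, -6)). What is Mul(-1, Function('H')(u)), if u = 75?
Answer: Rational(-3, 25) ≈ -0.12000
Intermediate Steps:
Function('o')(Y) = 9 (Function('o')(Y) = Add(3, 6) = 9)
Function('H')(P) = Mul(9, Pow(P, -1))
Mul(-1, Function('H')(u)) = Mul(-1, Mul(9, Pow(75, -1))) = Mul(-1, Mul(9, Rational(1, 75))) = Mul(-1, Rational(3, 25)) = Rational(-3, 25)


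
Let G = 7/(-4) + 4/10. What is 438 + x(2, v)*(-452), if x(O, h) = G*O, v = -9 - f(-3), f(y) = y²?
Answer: 8292/5 ≈ 1658.4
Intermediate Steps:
G = -27/20 (G = 7*(-¼) + 4*(⅒) = -7/4 + ⅖ = -27/20 ≈ -1.3500)
v = -18 (v = -9 - 1*(-3)² = -9 - 1*9 = -9 - 9 = -18)
x(O, h) = -27*O/20
438 + x(2, v)*(-452) = 438 - 27/20*2*(-452) = 438 - 27/10*(-452) = 438 + 6102/5 = 8292/5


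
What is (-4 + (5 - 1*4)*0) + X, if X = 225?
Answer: 221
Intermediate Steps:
(-4 + (5 - 1*4)*0) + X = (-4 + (5 - 1*4)*0) + 225 = (-4 + (5 - 4)*0) + 225 = (-4 + 1*0) + 225 = (-4 + 0) + 225 = -4 + 225 = 221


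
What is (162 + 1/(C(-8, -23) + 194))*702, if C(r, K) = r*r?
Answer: 4890249/43 ≈ 1.1373e+5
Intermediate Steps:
C(r, K) = r**2
(162 + 1/(C(-8, -23) + 194))*702 = (162 + 1/((-8)**2 + 194))*702 = (162 + 1/(64 + 194))*702 = (162 + 1/258)*702 = (41797/258)*702 = 4890249/43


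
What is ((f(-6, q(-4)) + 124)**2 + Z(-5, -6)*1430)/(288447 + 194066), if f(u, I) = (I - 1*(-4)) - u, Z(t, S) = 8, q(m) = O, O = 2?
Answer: 29936/482513 ≈ 0.062042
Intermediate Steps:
q(m) = 2
f(u, I) = 4 + I - u (f(u, I) = (I + 4) - u = (4 + I) - u = 4 + I - u)
((f(-6, q(-4)) + 124)**2 + Z(-5, -6)*1430)/(288447 + 194066) = (((4 + 2 - 1*(-6)) + 124)**2 + 8*1430)/(288447 + 194066) = (((4 + 2 + 6) + 124)**2 + 11440)/482513 = ((12 + 124)**2 + 11440)*(1/482513) = (136**2 + 11440)*(1/482513) = (18496 + 11440)*(1/482513) = 29936*(1/482513) = 29936/482513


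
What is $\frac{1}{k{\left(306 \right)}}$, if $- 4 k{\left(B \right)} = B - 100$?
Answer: $- \frac{2}{103} \approx -0.019417$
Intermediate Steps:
$k{\left(B \right)} = 25 - \frac{B}{4}$ ($k{\left(B \right)} = - \frac{B - 100}{4} = - \frac{-100 + B}{4} = 25 - \frac{B}{4}$)
$\frac{1}{k{\left(306 \right)}} = \frac{1}{25 - \frac{153}{2}} = \frac{1}{- \frac{103}{2}} = - \frac{2}{103}$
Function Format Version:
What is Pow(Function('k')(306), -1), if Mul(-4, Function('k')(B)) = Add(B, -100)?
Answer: Rational(-2, 103) ≈ -0.019417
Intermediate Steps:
Function('k')(B) = Add(25, Mul(Rational(-1, 4), B)) (Function('k')(B) = Mul(Rational(-1, 4), Add(B, -100)) = Mul(Rational(-1, 4), Add(-100, B)) = Add(25, Mul(Rational(-1, 4), B)))
Pow(Function('k')(306), -1) = Pow(Add(25, Mul(Rational(-1, 4), 306)), -1) = Pow(Add(25, Rational(-153, 2)), -1) = Pow(Rational(-103, 2), -1) = Rational(-2, 103)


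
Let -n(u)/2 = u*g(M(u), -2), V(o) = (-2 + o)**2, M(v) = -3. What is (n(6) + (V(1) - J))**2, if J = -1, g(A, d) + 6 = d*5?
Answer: 37636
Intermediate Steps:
g(A, d) = -6 + 5*d (g(A, d) = -6 + d*5 = -6 + 5*d)
n(u) = 32*u (n(u) = -2*u*(-6 + 5*(-2)) = -2*u*(-6 - 10) = -2*u*(-16) = -(-32)*u = 32*u)
(n(6) + (V(1) - J))**2 = (32*6 + ((-2 + 1)**2 - 1*(-1)))**2 = (192 + ((-1)**2 + 1))**2 = (192 + (1 + 1))**2 = (192 + 2)**2 = 194**2 = 37636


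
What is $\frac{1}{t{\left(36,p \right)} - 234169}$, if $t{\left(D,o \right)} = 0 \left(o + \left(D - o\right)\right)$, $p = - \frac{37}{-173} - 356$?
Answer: $- \frac{1}{234169} \approx -4.2704 \cdot 10^{-6}$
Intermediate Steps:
$p = - \frac{61551}{173}$ ($p = \left(-37\right) \left(- \frac{1}{173}\right) - 356 = \frac{37}{173} - 356 = - \frac{61551}{173} \approx -355.79$)
$t{\left(D,o \right)} = 0$ ($t{\left(D,o \right)} = 0 D = 0$)
$\frac{1}{t{\left(36,p \right)} - 234169} = \frac{1}{0 - 234169} = \frac{1}{-234169} = - \frac{1}{234169}$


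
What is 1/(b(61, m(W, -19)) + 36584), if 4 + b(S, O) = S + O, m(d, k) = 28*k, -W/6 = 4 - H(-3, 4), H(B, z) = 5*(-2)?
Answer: 1/36109 ≈ 2.7694e-5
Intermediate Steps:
H(B, z) = -10
W = -84 (W = -6*(4 - 1*(-10)) = -6*(4 + 10) = -6*14 = -84)
b(S, O) = -4 + O + S (b(S, O) = -4 + (S + O) = -4 + (O + S) = -4 + O + S)
1/(b(61, m(W, -19)) + 36584) = 1/((-4 + 28*(-19) + 61) + 36584) = 1/((-4 - 532 + 61) + 36584) = 1/(-475 + 36584) = 1/36109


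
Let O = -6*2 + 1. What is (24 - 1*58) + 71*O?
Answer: -815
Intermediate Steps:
O = -11 (O = -12 + 1 = -11)
(24 - 1*58) + 71*O = (24 - 1*58) + 71*(-11) = (24 - 58) - 781 = -34 - 781 = -815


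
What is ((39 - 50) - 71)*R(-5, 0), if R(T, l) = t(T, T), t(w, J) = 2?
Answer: -164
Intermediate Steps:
R(T, l) = 2
((39 - 50) - 71)*R(-5, 0) = ((39 - 50) - 71)*2 = (-11 - 71)*2 = -82*2 = -164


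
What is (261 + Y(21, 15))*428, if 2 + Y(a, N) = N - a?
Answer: 108284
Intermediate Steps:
Y(a, N) = -2 + N - a (Y(a, N) = -2 + (N - a) = -2 + N - a)
(261 + Y(21, 15))*428 = (261 + (-2 + 15 - 1*21))*428 = (261 + (-2 + 15 - 21))*428 = (261 - 8)*428 = 253*428 = 108284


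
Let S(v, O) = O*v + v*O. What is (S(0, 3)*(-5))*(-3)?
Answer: 0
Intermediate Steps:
S(v, O) = 2*O*v (S(v, O) = O*v + O*v = 2*O*v)
(S(0, 3)*(-5))*(-3) = ((2*3*0)*(-5))*(-3) = (0*(-5))*(-3) = 0*(-3) = 0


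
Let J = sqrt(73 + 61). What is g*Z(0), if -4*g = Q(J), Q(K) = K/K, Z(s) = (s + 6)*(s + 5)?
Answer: -15/2 ≈ -7.5000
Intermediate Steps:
J = sqrt(134) ≈ 11.576
Z(s) = (5 + s)*(6 + s) (Z(s) = (6 + s)*(5 + s) = (5 + s)*(6 + s))
Q(K) = 1
g = -1/4 (g = -1/4*1 = -1/4 ≈ -0.25000)
g*Z(0) = -(30 + 0**2 + 11*0)/4 = -(30 + 0 + 0)/4 = -1/4*30 = -15/2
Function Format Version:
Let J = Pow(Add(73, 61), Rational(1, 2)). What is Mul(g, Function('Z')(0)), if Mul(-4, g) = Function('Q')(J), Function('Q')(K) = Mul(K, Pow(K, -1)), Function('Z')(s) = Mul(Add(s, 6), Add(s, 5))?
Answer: Rational(-15, 2) ≈ -7.5000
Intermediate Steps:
J = Pow(134, Rational(1, 2)) ≈ 11.576
Function('Z')(s) = Mul(Add(5, s), Add(6, s)) (Function('Z')(s) = Mul(Add(6, s), Add(5, s)) = Mul(Add(5, s), Add(6, s)))
Function('Q')(K) = 1
g = Rational(-1, 4) (g = Mul(Rational(-1, 4), 1) = Rational(-1, 4) ≈ -0.25000)
Mul(g, Function('Z')(0)) = Mul(Rational(-1, 4), Add(30, Pow(0, 2), Mul(11, 0))) = Mul(Rational(-1, 4), Add(30, 0, 0)) = Mul(Rational(-1, 4), 30) = Rational(-15, 2)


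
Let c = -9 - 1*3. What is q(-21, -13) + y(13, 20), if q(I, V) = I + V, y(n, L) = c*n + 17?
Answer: -173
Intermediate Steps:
c = -12 (c = -9 - 3 = -12)
y(n, L) = 17 - 12*n (y(n, L) = -12*n + 17 = 17 - 12*n)
q(-21, -13) + y(13, 20) = (-21 - 13) + (17 - 12*13) = -34 + (17 - 156) = -34 - 139 = -173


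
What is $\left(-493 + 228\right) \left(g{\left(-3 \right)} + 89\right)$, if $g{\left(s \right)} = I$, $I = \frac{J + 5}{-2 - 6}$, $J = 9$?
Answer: $- \frac{92485}{4} \approx -23121.0$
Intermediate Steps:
$I = - \frac{7}{4}$ ($I = \frac{9 + 5}{-2 - 6} = \frac{14}{-8} = 14 \left(- \frac{1}{8}\right) = - \frac{7}{4} \approx -1.75$)
$g{\left(s \right)} = - \frac{7}{4}$
$\left(-493 + 228\right) \left(g{\left(-3 \right)} + 89\right) = \left(-493 + 228\right) \left(- \frac{7}{4} + 89\right) = \left(-265\right) \frac{349}{4} = - \frac{92485}{4}$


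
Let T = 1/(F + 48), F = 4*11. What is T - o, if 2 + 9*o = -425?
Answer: 39293/828 ≈ 47.455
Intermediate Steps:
o = -427/9 (o = -2/9 + (⅑)*(-425) = -2/9 - 425/9 = -427/9 ≈ -47.444)
F = 44
T = 1/92 (T = 1/(44 + 48) = 1/92 ≈ 0.010870)
T - o = 1/92 - 1*(-427/9) = 1/92 + 427/9 = 39293/828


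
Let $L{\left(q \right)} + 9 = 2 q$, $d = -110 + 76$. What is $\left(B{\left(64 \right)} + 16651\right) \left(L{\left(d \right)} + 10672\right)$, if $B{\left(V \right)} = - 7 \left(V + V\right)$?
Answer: $166924225$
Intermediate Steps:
$d = -34$
$B{\left(V \right)} = - 14 V$ ($B{\left(V \right)} = - 7 \cdot 2 V = - 14 V$)
$L{\left(q \right)} = -9 + 2 q$
$\left(B{\left(64 \right)} + 16651\right) \left(L{\left(d \right)} + 10672\right) = \left(\left(-14\right) 64 + 16651\right) \left(\left(-9 + 2 \left(-34\right)\right) + 10672\right) = \left(-896 + 16651\right) \left(\left(-9 - 68\right) + 10672\right) = 15755 \left(-77 + 10672\right) = 15755 \cdot 10595 = 166924225$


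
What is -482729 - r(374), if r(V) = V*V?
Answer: -622605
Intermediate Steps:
r(V) = V**2
-482729 - r(374) = -482729 - 1*374**2 = -482729 - 1*139876 = -482729 - 139876 = -622605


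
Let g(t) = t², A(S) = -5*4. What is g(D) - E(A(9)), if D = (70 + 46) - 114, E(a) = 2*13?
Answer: -22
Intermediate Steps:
A(S) = -20
E(a) = 26
D = 2 (D = 116 - 114 = 2)
g(D) - E(A(9)) = 2² - 1*26 = 4 - 26 = -22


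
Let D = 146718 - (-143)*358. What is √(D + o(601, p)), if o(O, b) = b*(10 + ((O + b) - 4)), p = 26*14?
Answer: 2*√137839 ≈ 742.53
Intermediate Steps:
p = 364
D = 197912 (D = 146718 - 1*(-51194) = 146718 + 51194 = 197912)
o(O, b) = b*(6 + O + b) (o(O, b) = b*(10 + (-4 + O + b)) = b*(6 + O + b))
√(D + o(601, p)) = √(197912 + 364*(6 + 601 + 364)) = √(197912 + 364*971) = √(197912 + 353444) = √551356 = 2*√137839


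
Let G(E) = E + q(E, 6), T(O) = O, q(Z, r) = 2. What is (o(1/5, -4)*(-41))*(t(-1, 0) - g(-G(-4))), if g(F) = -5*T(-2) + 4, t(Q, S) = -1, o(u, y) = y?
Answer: -2460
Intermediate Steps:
G(E) = 2 + E (G(E) = E + 2 = 2 + E)
g(F) = 14 (g(F) = -5*(-2) + 4 = 10 + 4 = 14)
(o(1/5, -4)*(-41))*(t(-1, 0) - g(-G(-4))) = (-4*(-41))*(-1 - 1*14) = 164*(-1 - 14) = 164*(-15) = -2460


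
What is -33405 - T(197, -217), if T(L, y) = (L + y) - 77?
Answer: -33308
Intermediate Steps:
T(L, y) = -77 + L + y
-33405 - T(197, -217) = -33405 - (-77 + 197 - 217) = -33405 - 1*(-97) = -33405 + 97 = -33308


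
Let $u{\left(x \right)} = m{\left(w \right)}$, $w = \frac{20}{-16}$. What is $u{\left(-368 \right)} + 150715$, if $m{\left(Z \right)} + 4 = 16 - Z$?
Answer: $\frac{602913}{4} \approx 1.5073 \cdot 10^{5}$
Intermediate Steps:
$w = - \frac{5}{4}$ ($w = 20 \left(- \frac{1}{16}\right) = - \frac{5}{4} \approx -1.25$)
$m{\left(Z \right)} = 12 - Z$ ($m{\left(Z \right)} = -4 - \left(-16 + Z\right) = 12 - Z$)
$u{\left(x \right)} = \frac{53}{4}$ ($u{\left(x \right)} = 12 - - \frac{5}{4} = 12 + \frac{5}{4} = \frac{53}{4}$)
$u{\left(-368 \right)} + 150715 = \frac{53}{4} + 150715 = \frac{602913}{4}$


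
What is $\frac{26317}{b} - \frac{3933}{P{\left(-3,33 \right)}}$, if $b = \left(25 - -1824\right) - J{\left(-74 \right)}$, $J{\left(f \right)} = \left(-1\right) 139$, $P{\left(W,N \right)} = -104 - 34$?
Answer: $\frac{82975}{1988} \approx 41.738$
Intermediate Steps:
$P{\left(W,N \right)} = -138$
$J{\left(f \right)} = -139$
$b = 1988$ ($b = \left(25 - -1824\right) - -139 = \left(25 + 1824\right) + 139 = 1849 + 139 = 1988$)
$\frac{26317}{b} - \frac{3933}{P{\left(-3,33 \right)}} = \frac{26317}{1988} - \frac{3933}{-138} = 26317 \cdot \frac{1}{1988} - - \frac{57}{2} = \frac{26317}{1988} + \frac{57}{2} = \frac{82975}{1988}$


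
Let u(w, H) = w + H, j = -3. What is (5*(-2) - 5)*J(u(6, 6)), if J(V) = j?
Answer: 45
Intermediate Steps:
u(w, H) = H + w
J(V) = -3
(5*(-2) - 5)*J(u(6, 6)) = (5*(-2) - 5)*(-3) = (-10 - 5)*(-3) = -15*(-3) = 45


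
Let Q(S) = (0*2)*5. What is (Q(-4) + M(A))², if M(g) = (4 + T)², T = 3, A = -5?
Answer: 2401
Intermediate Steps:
M(g) = 49 (M(g) = (4 + 3)² = 7² = 49)
Q(S) = 0 (Q(S) = 0*5 = 0)
(Q(-4) + M(A))² = (0 + 49)² = 49² = 2401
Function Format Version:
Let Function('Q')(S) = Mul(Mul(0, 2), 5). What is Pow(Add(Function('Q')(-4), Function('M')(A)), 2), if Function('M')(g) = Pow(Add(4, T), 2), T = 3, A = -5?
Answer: 2401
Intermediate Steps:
Function('M')(g) = 49 (Function('M')(g) = Pow(Add(4, 3), 2) = Pow(7, 2) = 49)
Function('Q')(S) = 0 (Function('Q')(S) = Mul(0, 5) = 0)
Pow(Add(Function('Q')(-4), Function('M')(A)), 2) = Pow(Add(0, 49), 2) = Pow(49, 2) = 2401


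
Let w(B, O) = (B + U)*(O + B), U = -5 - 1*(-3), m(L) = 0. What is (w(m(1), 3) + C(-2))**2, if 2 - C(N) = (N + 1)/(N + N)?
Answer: 289/16 ≈ 18.063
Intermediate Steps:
U = -2 (U = -5 + 3 = -2)
C(N) = 2 - (1 + N)/(2*N) (C(N) = 2 - (N + 1)/(N + N) = 2 - (1 + N)/(2*N))
w(B, O) = (-2 + B)*(B + O) (w(B, O) = (B - 2)*(O + B) = (-2 + B)*(B + O))
(w(m(1), 3) + C(-2))**2 = ((0**2 - 2*0 - 2*3 + 0*3) + (1/2)*(-1 + 3*(-2))/(-2))**2 = ((0 + 0 - 6 + 0) + (1/2)*(-1/2)*(-1 - 6))**2 = (-6 + (1/2)*(-1/2)*(-7))**2 = (-6 + 7/4)**2 = (-17/4)**2 = 289/16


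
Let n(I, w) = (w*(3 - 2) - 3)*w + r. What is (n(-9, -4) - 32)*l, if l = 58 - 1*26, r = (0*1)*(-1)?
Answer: -128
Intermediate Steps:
r = 0 (r = 0*(-1) = 0)
l = 32 (l = 58 - 26 = 32)
n(I, w) = w*(-3 + w) (n(I, w) = (w*(3 - 2) - 3)*w + 0 = (w*1 - 3)*w + 0 = (w - 3)*w + 0 = (-3 + w)*w + 0 = w*(-3 + w) + 0 = w*(-3 + w))
(n(-9, -4) - 32)*l = (-4*(-3 - 4) - 32)*32 = (-4*(-7) - 32)*32 = (28 - 32)*32 = -4*32 = -128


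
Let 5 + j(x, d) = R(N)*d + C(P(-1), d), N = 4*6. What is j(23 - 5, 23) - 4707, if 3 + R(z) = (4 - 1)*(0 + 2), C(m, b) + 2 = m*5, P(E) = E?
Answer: -4650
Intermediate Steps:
C(m, b) = -2 + 5*m (C(m, b) = -2 + m*5 = -2 + 5*m)
N = 24
R(z) = 3 (R(z) = -3 + (4 - 1)*(0 + 2) = -3 + 3*2 = -3 + 6 = 3)
j(x, d) = -12 + 3*d (j(x, d) = -5 + (3*d + (-2 + 5*(-1))) = -5 + (3*d + (-2 - 5)) = -5 + (3*d - 7) = -5 + (-7 + 3*d) = -12 + 3*d)
j(23 - 5, 23) - 4707 = (-12 + 3*23) - 4707 = (-12 + 69) - 4707 = 57 - 4707 = -4650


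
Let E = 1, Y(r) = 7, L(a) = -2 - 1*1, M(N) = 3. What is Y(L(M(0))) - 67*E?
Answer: -60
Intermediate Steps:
L(a) = -3 (L(a) = -2 - 1 = -3)
Y(L(M(0))) - 67*E = 7 - 67*1 = 7 - 67 = -60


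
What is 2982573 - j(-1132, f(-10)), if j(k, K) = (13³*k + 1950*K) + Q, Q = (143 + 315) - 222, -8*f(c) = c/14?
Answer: 153136673/28 ≈ 5.4692e+6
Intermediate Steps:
f(c) = -c/112 (f(c) = -c/(8*14) = -c/112)
Q = 236 (Q = 458 - 222 = 236)
j(k, K) = 236 + 1950*K + 2197*k (j(k, K) = (13³*k + 1950*K) + 236 = (2197*k + 1950*K) + 236 = (1950*K + 2197*k) + 236 = 236 + 1950*K + 2197*k)
2982573 - j(-1132, f(-10)) = 2982573 - (236 + 1950*(-1/112*(-10)) + 2197*(-1132)) = 2982573 - (236 + 1950*(5/56) - 2487004) = 2982573 - (236 + 4875/28 - 2487004) = 2982573 - 1*(-69624629/28) = 2982573 + 69624629/28 = 153136673/28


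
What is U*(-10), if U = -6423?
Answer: 64230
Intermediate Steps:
U*(-10) = -6423*(-10) = 64230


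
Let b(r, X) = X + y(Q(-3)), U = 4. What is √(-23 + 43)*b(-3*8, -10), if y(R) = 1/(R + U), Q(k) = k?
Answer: -18*√5 ≈ -40.249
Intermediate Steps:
y(R) = 1/(4 + R) (y(R) = 1/(R + 4) = 1/(4 + R))
b(r, X) = 1 + X (b(r, X) = X + 1/(4 - 3) = X + 1/1 = X + 1 = 1 + X)
√(-23 + 43)*b(-3*8, -10) = √(-23 + 43)*(1 - 10) = √20*(-9) = (2*√5)*(-9) = -18*√5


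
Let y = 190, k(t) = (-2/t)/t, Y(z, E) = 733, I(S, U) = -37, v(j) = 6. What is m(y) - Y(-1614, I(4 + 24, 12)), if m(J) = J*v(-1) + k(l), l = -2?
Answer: 813/2 ≈ 406.50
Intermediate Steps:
k(t) = -2/t²
m(J) = -½ + 6*J (m(J) = J*6 - 2/(-2)² = 6*J - 2*¼ = 6*J - ½ = -½ + 6*J)
m(y) - Y(-1614, I(4 + 24, 12)) = (-½ + 6*190) - 1*733 = (-½ + 1140) - 733 = 2279/2 - 733 = 813/2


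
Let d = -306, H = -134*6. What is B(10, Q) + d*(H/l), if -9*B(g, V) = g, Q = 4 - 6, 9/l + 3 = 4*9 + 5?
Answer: 9348902/9 ≈ 1.0388e+6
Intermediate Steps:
H = -804
l = 9/38 (l = 9/(-3 + (4*9 + 5)) = 9/(-3 + (36 + 5)) = 9/(-3 + 41) = 9/38 ≈ 0.23684)
Q = -2
B(g, V) = -g/9
B(10, Q) + d*(H/l) = -1/9*10 - (-246024)/9/38 = -10/9 - (-246024)*38/9 = -10/9 - 306*(-10184/3) = -10/9 + 1038768 = 9348902/9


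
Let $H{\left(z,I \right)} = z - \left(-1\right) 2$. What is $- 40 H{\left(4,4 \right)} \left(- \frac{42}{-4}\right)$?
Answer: $-2520$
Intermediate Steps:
$H{\left(z,I \right)} = 2 + z$ ($H{\left(z,I \right)} = z - -2 = z + 2 = 2 + z$)
$- 40 H{\left(4,4 \right)} \left(- \frac{42}{-4}\right) = - 40 \left(2 + 4\right) \left(- \frac{42}{-4}\right) = \left(-40\right) 6 \left(\left(-42\right) \left(- \frac{1}{4}\right)\right) = \left(-240\right) \frac{21}{2} = -2520$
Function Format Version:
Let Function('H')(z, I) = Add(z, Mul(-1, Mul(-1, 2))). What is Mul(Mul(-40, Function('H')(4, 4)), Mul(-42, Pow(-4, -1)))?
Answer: -2520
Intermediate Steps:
Function('H')(z, I) = Add(2, z) (Function('H')(z, I) = Add(z, Mul(-1, -2)) = Add(z, 2) = Add(2, z))
Mul(Mul(-40, Function('H')(4, 4)), Mul(-42, Pow(-4, -1))) = Mul(Mul(-40, Add(2, 4)), Mul(-42, Pow(-4, -1))) = Mul(Mul(-40, 6), Mul(-42, Rational(-1, 4))) = Mul(-240, Rational(21, 2)) = -2520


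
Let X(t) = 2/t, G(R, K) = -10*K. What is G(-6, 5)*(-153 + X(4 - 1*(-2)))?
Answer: 22900/3 ≈ 7633.3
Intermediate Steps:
G(-6, 5)*(-153 + X(4 - 1*(-2))) = (-10*5)*(-153 + 2/(4 - 1*(-2))) = -50*(-153 + 2/(4 + 2)) = -50*(-153 + 2/6) = -50*(-153 + 2*(⅙)) = -50*(-153 + ⅓) = -50*(-458/3) = 22900/3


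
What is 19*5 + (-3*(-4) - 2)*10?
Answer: 195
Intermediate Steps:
19*5 + (-3*(-4) - 2)*10 = 95 + (12 - 2)*10 = 95 + 10*10 = 95 + 100 = 195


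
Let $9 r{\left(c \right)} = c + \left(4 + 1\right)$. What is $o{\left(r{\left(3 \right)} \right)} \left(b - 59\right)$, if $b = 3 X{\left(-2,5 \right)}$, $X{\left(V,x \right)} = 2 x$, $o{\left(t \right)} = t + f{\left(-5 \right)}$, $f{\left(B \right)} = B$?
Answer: $\frac{1073}{9} \approx 119.22$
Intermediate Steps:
$r{\left(c \right)} = \frac{5}{9} + \frac{c}{9}$ ($r{\left(c \right)} = \frac{c + \left(4 + 1\right)}{9} = \frac{c + 5}{9} = \frac{5 + c}{9} = \frac{5}{9} + \frac{c}{9}$)
$o{\left(t \right)} = -5 + t$ ($o{\left(t \right)} = t - 5 = -5 + t$)
$b = 30$ ($b = 3 \cdot 2 \cdot 5 = 3 \cdot 10 = 30$)
$o{\left(r{\left(3 \right)} \right)} \left(b - 59\right) = \left(-5 + \left(\frac{5}{9} + \frac{1}{9} \cdot 3\right)\right) \left(30 - 59\right) = \left(-5 + \left(\frac{5}{9} + \frac{1}{3}\right)\right) \left(-29\right) = \left(-5 + \frac{8}{9}\right) \left(-29\right) = \left(- \frac{37}{9}\right) \left(-29\right) = \frac{1073}{9}$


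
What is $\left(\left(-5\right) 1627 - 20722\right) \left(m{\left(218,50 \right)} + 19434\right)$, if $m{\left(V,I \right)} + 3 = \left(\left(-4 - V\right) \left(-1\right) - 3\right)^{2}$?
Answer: $-1944730944$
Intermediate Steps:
$m{\left(V,I \right)} = -3 + \left(1 + V\right)^{2}$ ($m{\left(V,I \right)} = -3 + \left(\left(-4 - V\right) \left(-1\right) - 3\right)^{2} = -3 + \left(\left(4 + V\right) - 3\right)^{2} = -3 + \left(1 + V\right)^{2}$)
$\left(\left(-5\right) 1627 - 20722\right) \left(m{\left(218,50 \right)} + 19434\right) = \left(\left(-5\right) 1627 - 20722\right) \left(\left(-3 + \left(1 + 218\right)^{2}\right) + 19434\right) = \left(-8135 - 20722\right) \left(\left(-3 + 219^{2}\right) + 19434\right) = - 28857 \left(\left(-3 + 47961\right) + 19434\right) = - 28857 \left(47958 + 19434\right) = \left(-28857\right) 67392 = -1944730944$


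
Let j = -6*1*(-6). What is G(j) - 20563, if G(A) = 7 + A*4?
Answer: -20412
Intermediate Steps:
j = 36 (j = -6*(-6) = 36)
G(A) = 7 + 4*A
G(j) - 20563 = (7 + 4*36) - 20563 = (7 + 144) - 20563 = 151 - 20563 = -20412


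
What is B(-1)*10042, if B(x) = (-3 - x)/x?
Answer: 20084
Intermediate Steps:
B(x) = (-3 - x)/x
B(-1)*10042 = ((-3 - 1*(-1))/(-1))*10042 = -(-3 + 1)*10042 = -1*(-2)*10042 = 2*10042 = 20084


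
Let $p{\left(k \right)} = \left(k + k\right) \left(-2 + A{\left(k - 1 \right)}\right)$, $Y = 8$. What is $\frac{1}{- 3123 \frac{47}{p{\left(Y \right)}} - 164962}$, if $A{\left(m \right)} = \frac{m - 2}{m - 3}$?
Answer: $- \frac{4}{610921} \approx -6.5475 \cdot 10^{-6}$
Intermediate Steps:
$A{\left(m \right)} = \frac{-2 + m}{-3 + m}$
$p{\left(k \right)} = 2 k \left(-2 + \frac{-3 + k}{-4 + k}\right)$ ($p{\left(k \right)} = \left(k + k\right) \left(-2 + \frac{-2 + \left(k - 1\right)}{-3 + \left(k - 1\right)}\right) = 2 k \left(-2 + \frac{-2 + \left(-1 + k\right)}{-3 + \left(-1 + k\right)}\right) = 2 k \left(-2 + \frac{-3 + k}{-4 + k}\right)$)
$\frac{1}{- 3123 \frac{47}{p{\left(Y \right)}} - 164962} = \frac{1}{- 3123 \frac{47}{2 \cdot 8 \frac{1}{-4 + 8} \left(5 - 8\right)} - 164962} = \frac{1}{- 3123 \frac{47}{2 \cdot 8 \cdot \frac{1}{4} \left(5 - 8\right)} - 164962} = \frac{1}{- 3123 \frac{47}{2 \cdot 8 \cdot \frac{1}{4} \left(-3\right)} - 164962} = \frac{1}{- 3123 \frac{47}{-12} - 164962} = \frac{1}{- 3123 \cdot 47 \left(- \frac{1}{12}\right) - 164962} = \frac{1}{\left(-3123\right) \left(- \frac{47}{12}\right) - 164962} = \frac{1}{\frac{48927}{4} - 164962} = \frac{1}{- \frac{610921}{4}} = - \frac{4}{610921}$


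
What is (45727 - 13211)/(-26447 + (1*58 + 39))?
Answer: -16258/13175 ≈ -1.2340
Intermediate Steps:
(45727 - 13211)/(-26447 + (1*58 + 39)) = 32516/(-26447 + (58 + 39)) = 32516/(-26447 + 97) = 32516/(-26350) = 32516*(-1/26350) = -16258/13175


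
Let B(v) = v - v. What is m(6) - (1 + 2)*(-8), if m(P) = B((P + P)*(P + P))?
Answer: 24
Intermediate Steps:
B(v) = 0
m(P) = 0
m(6) - (1 + 2)*(-8) = 0 - (1 + 2)*(-8) = 0 - 3*(-8) = 0 - 1*(-24) = 0 + 24 = 24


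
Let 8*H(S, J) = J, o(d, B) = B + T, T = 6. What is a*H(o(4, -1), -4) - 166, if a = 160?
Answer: -246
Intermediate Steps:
o(d, B) = 6 + B (o(d, B) = B + 6 = 6 + B)
H(S, J) = J/8
a*H(o(4, -1), -4) - 166 = 160*((⅛)*(-4)) - 166 = 160*(-½) - 166 = -80 - 166 = -246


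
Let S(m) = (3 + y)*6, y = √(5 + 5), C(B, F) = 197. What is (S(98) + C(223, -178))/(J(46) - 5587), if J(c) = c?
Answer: -215/5541 - 2*√10/1847 ≈ -0.042226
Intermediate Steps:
y = √10 ≈ 3.1623
S(m) = 18 + 6*√10 (S(m) = (3 + √10)*6 = 18 + 6*√10)
(S(98) + C(223, -178))/(J(46) - 5587) = ((18 + 6*√10) + 197)/(46 - 5587) = (215 + 6*√10)/(-5541) = (215 + 6*√10)*(-1/5541) = -215/5541 - 2*√10/1847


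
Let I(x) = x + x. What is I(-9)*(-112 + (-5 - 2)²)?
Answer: 1134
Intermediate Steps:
I(x) = 2*x
I(-9)*(-112 + (-5 - 2)²) = (2*(-9))*(-112 + (-5 - 2)²) = -18*(-112 + (-7)²) = -18*(-112 + 49) = -18*(-63) = 1134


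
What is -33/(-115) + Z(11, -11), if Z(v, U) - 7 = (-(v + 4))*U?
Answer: 19813/115 ≈ 172.29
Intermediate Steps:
Z(v, U) = 7 + U*(-4 - v) (Z(v, U) = 7 + (-(v + 4))*U = 7 + (-(4 + v))*U = 7 + (-4 - v)*U = 7 + U*(-4 - v))
-33/(-115) + Z(11, -11) = -33/(-115) + (7 - 4*(-11) - 1*(-11)*11) = -1/115*(-33) + (7 + 44 + 121) = 33/115 + 172 = 19813/115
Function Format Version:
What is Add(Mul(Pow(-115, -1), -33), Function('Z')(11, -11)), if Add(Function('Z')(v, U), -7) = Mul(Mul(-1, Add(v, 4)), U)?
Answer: Rational(19813, 115) ≈ 172.29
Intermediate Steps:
Function('Z')(v, U) = Add(7, Mul(U, Add(-4, Mul(-1, v)))) (Function('Z')(v, U) = Add(7, Mul(Mul(-1, Add(v, 4)), U)) = Add(7, Mul(Mul(-1, Add(4, v)), U)) = Add(7, Mul(Add(-4, Mul(-1, v)), U)) = Add(7, Mul(U, Add(-4, Mul(-1, v)))))
Add(Mul(Pow(-115, -1), -33), Function('Z')(11, -11)) = Add(Mul(Pow(-115, -1), -33), Add(7, Mul(-4, -11), Mul(-1, -11, 11))) = Add(Mul(Rational(-1, 115), -33), Add(7, 44, 121)) = Add(Rational(33, 115), 172) = Rational(19813, 115)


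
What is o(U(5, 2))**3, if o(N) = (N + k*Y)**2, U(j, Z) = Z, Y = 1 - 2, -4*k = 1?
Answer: 531441/4096 ≈ 129.75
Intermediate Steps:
k = -1/4 (k = -1/4*1 = -1/4 ≈ -0.25000)
Y = -1
o(N) = (1/4 + N)**2 (o(N) = (N - 1/4*(-1))**2 = (N + 1/4)**2 = (1/4 + N)**2)
o(U(5, 2))**3 = ((1 + 4*2)**2/16)**3 = ((1 + 8)**2/16)**3 = ((1/16)*9**2)**3 = ((1/16)*81)**3 = (81/16)**3 = 531441/4096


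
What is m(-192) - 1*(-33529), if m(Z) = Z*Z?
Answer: 70393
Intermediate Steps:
m(Z) = Z²
m(-192) - 1*(-33529) = (-192)² - 1*(-33529) = 36864 + 33529 = 70393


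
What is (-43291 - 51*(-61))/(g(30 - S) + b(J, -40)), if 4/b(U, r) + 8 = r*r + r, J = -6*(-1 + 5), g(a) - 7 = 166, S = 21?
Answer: -3117968/13425 ≈ -232.25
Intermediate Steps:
g(a) = 173 (g(a) = 7 + 166 = 173)
J = -24 (J = -6*4 = -24)
b(U, r) = 4/(-8 + r + r**2) (b(U, r) = 4/(-8 + (r*r + r)) = 4/(-8 + (r**2 + r)) = 4/(-8 + (r + r**2)) = 4/(-8 + r + r**2))
(-43291 - 51*(-61))/(g(30 - S) + b(J, -40)) = (-43291 - 51*(-61))/(173 + 4/(-8 - 40 + (-40)**2)) = (-43291 + 3111)/(173 + 4/(-8 - 40 + 1600)) = -40180/(173 + 4/1552) = -40180/(173 + 4*(1/1552)) = -40180/(173 + 1/388) = -40180/67125/388 = -40180*388/67125 = -3117968/13425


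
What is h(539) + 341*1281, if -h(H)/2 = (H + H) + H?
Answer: 433587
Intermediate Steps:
h(H) = -6*H (h(H) = -2*((H + H) + H) = -2*(2*H + H) = -6*H)
h(539) + 341*1281 = -6*539 + 341*1281 = -3234 + 436821 = 433587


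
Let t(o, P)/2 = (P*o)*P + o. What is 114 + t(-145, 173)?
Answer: -8679586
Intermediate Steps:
t(o, P) = 2*o + 2*o*P² (t(o, P) = 2*((P*o)*P + o) = 2*(o*P² + o) = 2*(o + o*P²) = 2*o + 2*o*P²)
114 + t(-145, 173) = 114 + 2*(-145)*(1 + 173²) = 114 + 2*(-145)*(1 + 29929) = 114 + 2*(-145)*29930 = 114 - 8679700 = -8679586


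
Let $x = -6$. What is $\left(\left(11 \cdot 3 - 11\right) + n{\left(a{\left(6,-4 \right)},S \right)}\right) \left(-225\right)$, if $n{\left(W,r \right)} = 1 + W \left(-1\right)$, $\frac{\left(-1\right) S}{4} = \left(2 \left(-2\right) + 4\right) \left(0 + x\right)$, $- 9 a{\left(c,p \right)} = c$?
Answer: $-5325$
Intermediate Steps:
$a{\left(c,p \right)} = - \frac{c}{9}$
$S = 0$ ($S = - 4 \left(2 \left(-2\right) + 4\right) \left(0 - 6\right) = - 4 \left(-4 + 4\right) \left(-6\right) = - 4 \cdot 0 \left(-6\right) = \left(-4\right) 0 = 0$)
$n{\left(W,r \right)} = 1 - W$
$\left(\left(11 \cdot 3 - 11\right) + n{\left(a{\left(6,-4 \right)},S \right)}\right) \left(-225\right) = \left(\left(11 \cdot 3 - 11\right) + \left(1 - \left(- \frac{1}{9}\right) 6\right)\right) \left(-225\right) = \left(\left(33 - 11\right) + \left(1 - - \frac{2}{3}\right)\right) \left(-225\right) = \left(22 + \left(1 + \frac{2}{3}\right)\right) \left(-225\right) = \left(22 + \frac{5}{3}\right) \left(-225\right) = \frac{71}{3} \left(-225\right) = -5325$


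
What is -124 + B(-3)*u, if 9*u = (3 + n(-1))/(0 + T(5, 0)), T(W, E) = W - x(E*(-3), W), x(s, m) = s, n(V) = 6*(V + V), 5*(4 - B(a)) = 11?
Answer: -3109/25 ≈ -124.36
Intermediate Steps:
B(a) = 9/5 (B(a) = 4 - 1/5*11 = 4 - 11/5 = 9/5)
n(V) = 12*V (n(V) = 6*(2*V) = 12*V)
T(W, E) = W + 3*E (T(W, E) = W - E*(-3) = W - (-3)*E = W + 3*E)
u = -1/5 (u = ((3 + 12*(-1))/(0 + (5 + 3*0)))/9 = ((3 - 12)/(0 + (5 + 0)))/9 = (-9/(0 + 5))/9 = (-9/5)/9 = (-9*1/5)/9 = (1/9)*(-9/5) = -1/5 ≈ -0.20000)
-124 + B(-3)*u = -124 + (9/5)*(-1/5) = -124 - 9/25 = -3109/25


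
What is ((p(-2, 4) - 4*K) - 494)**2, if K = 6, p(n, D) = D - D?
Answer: 268324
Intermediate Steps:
p(n, D) = 0
((p(-2, 4) - 4*K) - 494)**2 = ((0 - 4*6) - 494)**2 = ((0 - 24) - 494)**2 = (-24 - 494)**2 = (-518)**2 = 268324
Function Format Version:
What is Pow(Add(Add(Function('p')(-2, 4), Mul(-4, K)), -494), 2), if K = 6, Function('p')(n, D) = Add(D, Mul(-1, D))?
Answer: 268324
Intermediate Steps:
Function('p')(n, D) = 0
Pow(Add(Add(Function('p')(-2, 4), Mul(-4, K)), -494), 2) = Pow(Add(Add(0, Mul(-4, 6)), -494), 2) = Pow(Add(Add(0, -24), -494), 2) = Pow(Add(-24, -494), 2) = Pow(-518, 2) = 268324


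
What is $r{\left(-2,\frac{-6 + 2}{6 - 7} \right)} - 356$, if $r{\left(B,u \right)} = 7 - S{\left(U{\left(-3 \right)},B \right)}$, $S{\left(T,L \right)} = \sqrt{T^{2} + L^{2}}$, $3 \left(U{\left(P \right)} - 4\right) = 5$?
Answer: $-349 - \frac{5 \sqrt{13}}{3} \approx -355.01$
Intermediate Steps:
$U{\left(P \right)} = \frac{17}{3}$ ($U{\left(P \right)} = 4 + \frac{1}{3} \cdot 5 = 4 + \frac{5}{3} = \frac{17}{3}$)
$S{\left(T,L \right)} = \sqrt{L^{2} + T^{2}}$
$r{\left(B,u \right)} = 7 - \sqrt{\frac{289}{9} + B^{2}}$ ($r{\left(B,u \right)} = 7 - \sqrt{B^{2} + \left(\frac{17}{3}\right)^{2}} = 7 - \sqrt{B^{2} + \frac{289}{9}} = 7 - \sqrt{\frac{289}{9} + B^{2}}$)
$r{\left(-2,\frac{-6 + 2}{6 - 7} \right)} - 356 = \left(7 - \frac{\sqrt{289 + 9 \left(-2\right)^{2}}}{3}\right) - 356 = \left(7 - \frac{\sqrt{289 + 9 \cdot 4}}{3}\right) - 356 = \left(7 - \frac{\sqrt{289 + 36}}{3}\right) - 356 = \left(7 - \frac{\sqrt{325}}{3}\right) - 356 = \left(7 - \frac{5 \sqrt{13}}{3}\right) - 356 = -349 - \frac{5 \sqrt{13}}{3}$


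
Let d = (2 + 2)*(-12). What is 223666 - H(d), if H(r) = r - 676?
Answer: 224390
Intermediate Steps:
d = -48 (d = 4*(-12) = -48)
H(r) = -676 + r
223666 - H(d) = 223666 - (-676 - 48) = 223666 - 1*(-724) = 223666 + 724 = 224390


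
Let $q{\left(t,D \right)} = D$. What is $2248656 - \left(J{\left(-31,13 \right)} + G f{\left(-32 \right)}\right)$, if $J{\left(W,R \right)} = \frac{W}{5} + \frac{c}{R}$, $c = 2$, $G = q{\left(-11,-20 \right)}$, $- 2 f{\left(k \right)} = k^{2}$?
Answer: $\frac{145497433}{65} \approx 2.2384 \cdot 10^{6}$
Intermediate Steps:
$f{\left(k \right)} = - \frac{k^{2}}{2}$
$G = -20$
$J{\left(W,R \right)} = \frac{2}{R} + \frac{W}{5}$ ($J{\left(W,R \right)} = \frac{W}{5} + \frac{2}{R} = \frac{2}{R} + \frac{W}{5}$)
$2248656 - \left(J{\left(-31,13 \right)} + G f{\left(-32 \right)}\right) = 2248656 - \left(\left(\frac{2}{13} + \frac{1}{5} \left(-31\right)\right) - 20 \left(- \frac{\left(-32\right)^{2}}{2}\right)\right) = 2248656 - \left(\left(2 \cdot \frac{1}{13} - \frac{31}{5}\right) - 20 \left(\left(- \frac{1}{2}\right) 1024\right)\right) = 2248656 - \left(\left(\frac{2}{13} - \frac{31}{5}\right) - -10240\right) = 2248656 - \left(- \frac{393}{65} + 10240\right) = 2248656 - \frac{665207}{65} = \frac{145497433}{65}$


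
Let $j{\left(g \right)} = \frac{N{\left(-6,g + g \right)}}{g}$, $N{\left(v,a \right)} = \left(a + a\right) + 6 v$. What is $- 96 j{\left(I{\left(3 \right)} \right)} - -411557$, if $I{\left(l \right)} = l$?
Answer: $412325$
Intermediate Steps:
$N{\left(v,a \right)} = 2 a + 6 v$
$j{\left(g \right)} = \frac{-36 + 4 g}{g}$ ($j{\left(g \right)} = \frac{2 \left(g + g\right) + 6 \left(-6\right)}{g} = \frac{2 \cdot 2 g - 36}{g} = \frac{4 g - 36}{g} = \frac{-36 + 4 g}{g}$)
$- 96 j{\left(I{\left(3 \right)} \right)} - -411557 = - 96 \left(4 - \frac{36}{3}\right) - -411557 = - 96 \left(4 - 12\right) + 411557 = \left(-96\right) \left(-8\right) + 411557 = 768 + 411557 = 412325$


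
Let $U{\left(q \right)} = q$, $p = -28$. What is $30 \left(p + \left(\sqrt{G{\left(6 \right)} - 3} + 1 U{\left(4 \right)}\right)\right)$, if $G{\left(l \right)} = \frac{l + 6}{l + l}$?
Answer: $-720 + 30 i \sqrt{2} \approx -720.0 + 42.426 i$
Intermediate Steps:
$G{\left(l \right)} = \frac{6 + l}{2 l}$
$30 \left(p + \left(\sqrt{G{\left(6 \right)} - 3} + 1 U{\left(4 \right)}\right)\right) = 30 \left(-28 + \left(\sqrt{\frac{6 + 6}{2 \cdot 6} - 3} + 1 \cdot 4\right)\right) = 30 \left(-28 + \left(\sqrt{\frac{1}{2} \cdot \frac{1}{6} \cdot 12 - 3} + 4\right)\right) = 30 \left(-28 + \left(\sqrt{1 - 3} + 4\right)\right) = 30 \left(-28 + \left(\sqrt{-2} + 4\right)\right) = 30 \left(-28 + \left(i \sqrt{2} + 4\right)\right) = 30 \left(-28 + \left(4 + i \sqrt{2}\right)\right) = 30 \left(-24 + i \sqrt{2}\right) = -720 + 30 i \sqrt{2}$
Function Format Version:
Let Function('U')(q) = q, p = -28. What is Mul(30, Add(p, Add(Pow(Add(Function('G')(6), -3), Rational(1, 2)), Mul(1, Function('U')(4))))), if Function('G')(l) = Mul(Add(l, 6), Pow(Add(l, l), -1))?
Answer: Add(-720, Mul(30, I, Pow(2, Rational(1, 2)))) ≈ Add(-720.00, Mul(42.426, I))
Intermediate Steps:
Function('G')(l) = Mul(Rational(1, 2), Pow(l, -1), Add(6, l)) (Function('G')(l) = Mul(Add(6, l), Pow(Mul(2, l), -1)) = Mul(Add(6, l), Mul(Rational(1, 2), Pow(l, -1))) = Mul(Rational(1, 2), Pow(l, -1), Add(6, l)))
Mul(30, Add(p, Add(Pow(Add(Function('G')(6), -3), Rational(1, 2)), Mul(1, Function('U')(4))))) = Mul(30, Add(-28, Add(Pow(Add(Mul(Rational(1, 2), Pow(6, -1), Add(6, 6)), -3), Rational(1, 2)), Mul(1, 4)))) = Mul(30, Add(-28, Add(Pow(Add(Mul(Rational(1, 2), Rational(1, 6), 12), -3), Rational(1, 2)), 4))) = Mul(30, Add(-28, Add(Pow(Add(1, -3), Rational(1, 2)), 4))) = Mul(30, Add(-28, Add(Pow(-2, Rational(1, 2)), 4))) = Mul(30, Add(-28, Add(Mul(I, Pow(2, Rational(1, 2))), 4))) = Mul(30, Add(-28, Add(4, Mul(I, Pow(2, Rational(1, 2)))))) = Mul(30, Add(-24, Mul(I, Pow(2, Rational(1, 2))))) = Add(-720, Mul(30, I, Pow(2, Rational(1, 2))))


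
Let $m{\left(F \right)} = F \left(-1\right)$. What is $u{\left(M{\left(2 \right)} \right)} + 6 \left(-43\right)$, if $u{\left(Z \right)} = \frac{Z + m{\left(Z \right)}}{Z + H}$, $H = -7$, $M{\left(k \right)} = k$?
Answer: $-258$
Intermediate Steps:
$m{\left(F \right)} = - F$
$u{\left(Z \right)} = 0$ ($u{\left(Z \right)} = \frac{Z - Z}{Z - 7} = \frac{0}{-7 + Z} = 0$)
$u{\left(M{\left(2 \right)} \right)} + 6 \left(-43\right) = 0 + 6 \left(-43\right) = 0 - 258 = -258$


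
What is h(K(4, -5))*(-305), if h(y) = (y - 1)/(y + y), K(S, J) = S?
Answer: -915/8 ≈ -114.38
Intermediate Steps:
h(y) = (-1 + y)/(2*y) (h(y) = (-1 + y)/((2*y)) = (-1 + y)*(1/(2*y)) = (-1 + y)/(2*y))
h(K(4, -5))*(-305) = ((1/2)*(-1 + 4)/4)*(-305) = ((1/2)*(1/4)*3)*(-305) = (3/8)*(-305) = -915/8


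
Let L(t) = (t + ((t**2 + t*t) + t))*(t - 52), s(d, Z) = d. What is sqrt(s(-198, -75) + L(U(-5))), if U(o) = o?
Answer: I*sqrt(2478) ≈ 49.78*I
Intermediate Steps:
L(t) = (-52 + t)*(2*t + 2*t**2) (L(t) = (t + ((t**2 + t**2) + t))*(-52 + t) = (t + (2*t**2 + t))*(-52 + t) = (t + (t + 2*t**2))*(-52 + t) = (2*t + 2*t**2)*(-52 + t) = (-52 + t)*(2*t + 2*t**2))
sqrt(s(-198, -75) + L(U(-5))) = sqrt(-198 + 2*(-5)*(-52 + (-5)**2 - 51*(-5))) = sqrt(-198 + 2*(-5)*(-52 + 25 + 255)) = sqrt(-198 + 2*(-5)*228) = sqrt(-198 - 2280) = sqrt(-2478) = I*sqrt(2478)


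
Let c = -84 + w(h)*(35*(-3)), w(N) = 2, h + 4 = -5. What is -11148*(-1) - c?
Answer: 11442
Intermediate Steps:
h = -9 (h = -4 - 5 = -9)
c = -294 (c = -84 + 2*(35*(-3)) = -84 + 2*(-105) = -84 - 210 = -294)
-11148*(-1) - c = -11148*(-1) - 1*(-294) = 11148 + 294 = 11442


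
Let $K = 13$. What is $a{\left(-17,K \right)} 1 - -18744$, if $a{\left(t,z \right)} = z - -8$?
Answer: $18765$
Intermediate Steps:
$a{\left(t,z \right)} = 8 + z$ ($a{\left(t,z \right)} = z + 8 = 8 + z$)
$a{\left(-17,K \right)} 1 - -18744 = \left(8 + 13\right) 1 - -18744 = 21 \cdot 1 + 18744 = 21 + 18744 = 18765$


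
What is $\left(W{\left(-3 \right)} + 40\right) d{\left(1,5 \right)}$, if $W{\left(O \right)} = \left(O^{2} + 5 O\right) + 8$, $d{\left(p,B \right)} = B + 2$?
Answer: $294$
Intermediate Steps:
$d{\left(p,B \right)} = 2 + B$
$W{\left(O \right)} = 8 + O^{2} + 5 O$
$\left(W{\left(-3 \right)} + 40\right) d{\left(1,5 \right)} = \left(\left(8 + \left(-3\right)^{2} + 5 \left(-3\right)\right) + 40\right) \left(2 + 5\right) = \left(\left(8 + 9 - 15\right) + 40\right) 7 = \left(2 + 40\right) 7 = 42 \cdot 7 = 294$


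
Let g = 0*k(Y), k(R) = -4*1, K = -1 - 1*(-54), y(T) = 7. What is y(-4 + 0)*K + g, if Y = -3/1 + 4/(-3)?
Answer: 371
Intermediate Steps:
Y = -13/3 (Y = -3*1 + 4*(-⅓) = -3 - 4/3 = -13/3 ≈ -4.3333)
K = 53 (K = -1 + 54 = 53)
k(R) = -4
g = 0 (g = 0*(-4) = 0)
y(-4 + 0)*K + g = 7*53 + 0 = 371 + 0 = 371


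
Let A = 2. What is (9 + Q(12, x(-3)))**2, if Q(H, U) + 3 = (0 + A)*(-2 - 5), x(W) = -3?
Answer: 64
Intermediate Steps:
Q(H, U) = -17 (Q(H, U) = -3 + (0 + 2)*(-2 - 5) = -3 + 2*(-7) = -3 - 14 = -17)
(9 + Q(12, x(-3)))**2 = (9 - 17)**2 = (-8)**2 = 64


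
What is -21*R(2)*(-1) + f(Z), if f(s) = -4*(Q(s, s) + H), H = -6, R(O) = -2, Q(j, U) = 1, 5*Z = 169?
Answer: -22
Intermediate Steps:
Z = 169/5 (Z = (⅕)*169 = 169/5 ≈ 33.800)
f(s) = 20 (f(s) = -4*(1 - 6) = -4*(-5) = 20)
-21*R(2)*(-1) + f(Z) = -21*(-2)*(-1) + 20 = 42*(-1) + 20 = -42 + 20 = -22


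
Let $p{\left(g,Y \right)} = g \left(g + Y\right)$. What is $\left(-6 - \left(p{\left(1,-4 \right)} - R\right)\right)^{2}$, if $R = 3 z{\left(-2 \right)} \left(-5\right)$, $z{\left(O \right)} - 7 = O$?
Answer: $6084$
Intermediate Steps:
$p{\left(g,Y \right)} = g \left(Y + g\right)$
$z{\left(O \right)} = 7 + O$
$R = -75$ ($R = 3 \left(7 - 2\right) \left(-5\right) = 3 \cdot 5 \left(-5\right) = 15 \left(-5\right) = -75$)
$\left(-6 - \left(p{\left(1,-4 \right)} - R\right)\right)^{2} = \left(-6 - \left(1 \left(-4 + 1\right) - -75\right)\right)^{2} = \left(-6 - \left(1 \left(-3\right) + 75\right)\right)^{2} = \left(-6 - \left(-3 + 75\right)\right)^{2} = \left(-6 - 72\right)^{2} = \left(-78\right)^{2} = 6084$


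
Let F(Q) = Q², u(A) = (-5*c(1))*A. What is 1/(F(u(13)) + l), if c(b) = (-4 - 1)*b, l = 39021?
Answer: 1/144646 ≈ 6.9134e-6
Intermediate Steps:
c(b) = -5*b
u(A) = 25*A (u(A) = (-(-25))*A = (-5*(-5))*A = 25*A)
1/(F(u(13)) + l) = 1/((25*13)² + 39021) = 1/(325² + 39021) = 1/(105625 + 39021) = 1/144646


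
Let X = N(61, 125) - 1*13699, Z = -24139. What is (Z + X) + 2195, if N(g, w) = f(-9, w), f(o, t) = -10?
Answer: -35653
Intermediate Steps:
N(g, w) = -10
X = -13709 (X = -10 - 1*13699 = -10 - 13699 = -13709)
(Z + X) + 2195 = (-24139 - 13709) + 2195 = -37848 + 2195 = -35653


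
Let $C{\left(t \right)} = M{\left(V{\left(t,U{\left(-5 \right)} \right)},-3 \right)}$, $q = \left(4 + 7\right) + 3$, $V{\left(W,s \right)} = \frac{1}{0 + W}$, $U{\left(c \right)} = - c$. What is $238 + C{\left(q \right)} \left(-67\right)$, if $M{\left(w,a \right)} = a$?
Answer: $439$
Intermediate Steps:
$V{\left(W,s \right)} = \frac{1}{W}$
$q = 14$ ($q = 11 + 3 = 14$)
$C{\left(t \right)} = -3$
$238 + C{\left(q \right)} \left(-67\right) = 238 - -201 = 238 + 201 = 439$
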